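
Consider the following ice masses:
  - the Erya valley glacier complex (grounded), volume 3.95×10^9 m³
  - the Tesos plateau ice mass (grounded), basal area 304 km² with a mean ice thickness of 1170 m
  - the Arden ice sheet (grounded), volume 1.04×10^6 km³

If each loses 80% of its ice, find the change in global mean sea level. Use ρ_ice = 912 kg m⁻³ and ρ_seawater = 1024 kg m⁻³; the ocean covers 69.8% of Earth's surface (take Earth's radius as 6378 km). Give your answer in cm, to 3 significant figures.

Erya: 0.8 × 3.95×10^9 m³ × (912/1024) = 2.814×10^9 m³ of water.
Tesos: ice volume = 304 km² × 1170 m = 355.7 km³; 0.8 × 355.7 × (912/1024) = 253.4 km³ of water.
Arden: 0.8 × 1.04×10^6 km³ × (912/1024) = 7.410×10^5 km³ of water.
Total added water ≈ 7.413×10^14 m³ over 3.57×10^14 m² → Δh = 2.08 m = 208 cm.

≈ 208 cm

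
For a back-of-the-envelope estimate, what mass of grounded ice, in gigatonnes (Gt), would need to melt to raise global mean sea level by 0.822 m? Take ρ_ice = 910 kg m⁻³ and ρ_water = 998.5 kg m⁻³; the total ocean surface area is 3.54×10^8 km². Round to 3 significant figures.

Required water volume = Δh × A = 0.822 m × 3.54×10^14 m² = 2.910×10^14 m³.
ρ_w = 998.5 kg m⁻³, so the mass of water = 2.910×10^14 m³ × 998.5 kg m⁻³ = 2.906×10^17 kg = 2.91×10^5 Gt (and the same mass of ice, by conservation).

≈ 2.91×10^5 Gt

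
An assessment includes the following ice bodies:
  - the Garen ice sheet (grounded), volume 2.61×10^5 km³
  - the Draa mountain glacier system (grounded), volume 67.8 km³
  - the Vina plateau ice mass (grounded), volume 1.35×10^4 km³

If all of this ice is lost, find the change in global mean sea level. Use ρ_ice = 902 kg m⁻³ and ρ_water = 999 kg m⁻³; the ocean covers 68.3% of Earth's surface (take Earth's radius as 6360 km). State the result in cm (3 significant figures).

Garen: 2.61×10^5 km³ × (902/999) = 2.357×10^5 km³ of water.
Draa: 67.8 km³ × (902/999) = 61.22 km³ of water.
Vina: 1.35×10^4 km³ × (902/999) = 1.219×10^4 km³ of water.
Total added water ≈ 2.479×10^14 m³ over 3.47×10^14 m² → Δh = 0.714 m = 71.4 cm.

≈ 71.4 cm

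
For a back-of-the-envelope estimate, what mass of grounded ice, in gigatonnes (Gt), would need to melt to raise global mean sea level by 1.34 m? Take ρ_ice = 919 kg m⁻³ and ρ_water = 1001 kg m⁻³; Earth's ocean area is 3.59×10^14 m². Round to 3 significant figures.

≈ 4.82×10^5 Gt

Required water volume = Δh × A = 1.34 m × 3.59×10^14 m² = 4.811×10^14 m³.
ρ_w = 1001 kg m⁻³, so the mass of water = 4.811×10^14 m³ × 1001 kg m⁻³ = 4.815×10^17 kg = 4.82×10^5 Gt (and the same mass of ice, by conservation).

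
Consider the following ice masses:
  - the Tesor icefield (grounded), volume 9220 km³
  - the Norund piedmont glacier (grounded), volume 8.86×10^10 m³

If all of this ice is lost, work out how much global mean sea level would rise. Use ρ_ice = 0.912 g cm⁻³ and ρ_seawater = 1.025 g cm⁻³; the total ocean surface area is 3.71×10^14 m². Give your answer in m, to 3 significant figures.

Tesor: 9220 km³ × (912/1025) = 8204 km³ of water.
Norund: 8.86×10^10 m³ × (912/1025) = 7.883×10^10 m³ of water.
Total added water ≈ 8.282×10^12 m³ over 3.71×10^14 m² → Δh = 0.0223 m.

≈ 0.0223 m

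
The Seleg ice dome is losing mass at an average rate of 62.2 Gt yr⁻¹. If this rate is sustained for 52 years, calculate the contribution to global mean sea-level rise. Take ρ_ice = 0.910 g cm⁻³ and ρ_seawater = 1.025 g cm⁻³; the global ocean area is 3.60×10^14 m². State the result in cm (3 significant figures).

≈ 0.877 cm

Total mass lost = 62.2 Gt/yr × 52 yr = 3234 Gt = 3.234×10^15 kg.
ρ_w = 1.025 g cm⁻³ = 1025 kg m⁻³, so water volume = 3.234×10^15 / 1025 = 3.156×10^12 m³.
Δh = 3.156×10^12 / 3.60×10^14 = 8.77×10^-3 m = 0.877 cm.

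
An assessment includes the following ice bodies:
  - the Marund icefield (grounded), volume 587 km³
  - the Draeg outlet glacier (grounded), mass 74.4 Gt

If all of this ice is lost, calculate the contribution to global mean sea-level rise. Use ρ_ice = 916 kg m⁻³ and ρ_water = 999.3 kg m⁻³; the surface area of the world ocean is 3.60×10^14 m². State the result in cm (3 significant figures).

≈ 0.170 cm

Marund: 587 km³ × (916/999.3) = 538.1 km³ of water.
Draeg: 74.4 Gt = 7.440×10^13 kg; dividing by ρ_w = 999.3 kg m⁻³ gives 7.445×10^10 m³ of water.
Total added water ≈ 6.125×10^11 m³ over 3.60×10^14 m² → Δh = 1.70×10^-3 m = 0.170 cm.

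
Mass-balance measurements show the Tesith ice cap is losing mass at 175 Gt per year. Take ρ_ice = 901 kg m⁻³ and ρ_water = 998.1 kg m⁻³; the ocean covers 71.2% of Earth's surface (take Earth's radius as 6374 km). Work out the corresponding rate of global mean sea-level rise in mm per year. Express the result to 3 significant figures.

ρ_w = 998.1 kg m⁻³. Annual water volume added = 175 Gt / ρ_w = 1.750×10^14 kg / 998.1 kg m⁻³ = 1.753×10^11 m³.
Δh per year = 1.753×10^11 / 3.64×10^14 = 4.82×10^-4 m = 0.482 mm.

≈ 0.482 mm/yr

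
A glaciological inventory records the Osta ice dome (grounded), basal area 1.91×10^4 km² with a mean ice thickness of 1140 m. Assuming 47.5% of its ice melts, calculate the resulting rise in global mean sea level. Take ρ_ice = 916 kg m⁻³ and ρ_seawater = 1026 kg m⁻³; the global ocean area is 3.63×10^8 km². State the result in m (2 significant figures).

Osta: ice volume = 1.91×10^4 km² × 1140 m = 2.177×10^4 km³; 0.475 × 2.177×10^4 × (916/1026) = 9234 km³ of water.
Spread over 3.63×10^14 m² of ocean, Δh = 9.234×10^12 / 3.63×10^14 = 0.0254 m.

≈ 0.025 m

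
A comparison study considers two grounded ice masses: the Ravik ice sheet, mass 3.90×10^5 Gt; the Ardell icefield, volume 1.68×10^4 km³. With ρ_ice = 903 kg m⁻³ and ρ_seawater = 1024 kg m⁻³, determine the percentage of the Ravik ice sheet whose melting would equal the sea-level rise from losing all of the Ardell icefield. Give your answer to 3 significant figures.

Equal sea-level rise means equal mass of meltwater, i.e. equal mass of ice lost.
Ice mass of Ardell: 1.517×10^16 kg; ice mass of Ravik: 3.900×10^17 kg.
Fraction required = 1.517×10^16 / 3.900×10^17 = 0.0389 → 3.89 %.

≈ 3.89 %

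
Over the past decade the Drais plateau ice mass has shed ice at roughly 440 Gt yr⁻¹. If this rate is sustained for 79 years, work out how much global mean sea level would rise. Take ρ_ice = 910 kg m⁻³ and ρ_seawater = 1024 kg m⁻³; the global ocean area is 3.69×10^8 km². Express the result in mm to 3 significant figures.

≈ 92.0 mm

Total mass lost = 440 Gt/yr × 79 yr = 3.476×10^4 Gt = 3.476×10^16 kg.
ρ_w = 1024 kg m⁻³, so water volume = 3.476×10^16 / 1024 = 3.395×10^13 m³.
Δh = 3.395×10^13 / 3.69×10^14 = 0.0920 m = 92.0 mm.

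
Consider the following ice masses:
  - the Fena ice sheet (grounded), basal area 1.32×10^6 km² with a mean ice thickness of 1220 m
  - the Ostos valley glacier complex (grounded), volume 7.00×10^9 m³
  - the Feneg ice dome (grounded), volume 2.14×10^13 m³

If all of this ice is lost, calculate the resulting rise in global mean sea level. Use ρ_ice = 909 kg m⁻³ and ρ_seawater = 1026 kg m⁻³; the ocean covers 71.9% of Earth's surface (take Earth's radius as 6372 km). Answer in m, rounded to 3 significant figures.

Fena: ice volume = 1.32×10^6 km² × 1220 m = 1.610×10^6 km³; 1.610×10^6 × (909/1026) = 1.427×10^6 km³ of water.
Ostos: 7.00×10^9 m³ × (909/1026) = 6.202×10^9 m³ of water.
Feneg: 2.14×10^13 m³ × (909/1026) = 1.896×10^13 m³ of water.
Total added water ≈ 1.446×10^15 m³ over 3.67×10^14 m² → Δh = 3.94 m.

≈ 3.94 m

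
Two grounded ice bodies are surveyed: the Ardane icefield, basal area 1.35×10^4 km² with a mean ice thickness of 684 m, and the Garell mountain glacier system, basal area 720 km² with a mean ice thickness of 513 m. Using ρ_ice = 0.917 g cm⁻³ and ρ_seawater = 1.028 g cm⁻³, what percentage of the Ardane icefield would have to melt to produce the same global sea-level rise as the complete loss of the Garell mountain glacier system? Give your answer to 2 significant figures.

Equal sea-level rise means equal mass of meltwater, i.e. equal mass of ice lost.
Ice mass of Garell: 3.387×10^14 kg; ice mass of Ardane: 8.468×10^15 kg.
Fraction required = 3.387×10^14 / 8.468×10^15 = 0.0400 → 4.0 %.

≈ 4.0 %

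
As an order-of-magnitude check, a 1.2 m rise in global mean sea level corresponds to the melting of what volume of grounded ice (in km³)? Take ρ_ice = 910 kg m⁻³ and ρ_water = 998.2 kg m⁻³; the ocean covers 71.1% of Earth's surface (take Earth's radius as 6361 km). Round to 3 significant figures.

≈ 4.76×10^5 km³

Required water volume = Δh × A = 1.2 m × 3.62×10^14 m² = 4.338×10^14 m³ = 4.338×10^5 km³.
Ice volume = water volume × ρ_w/ρ_ice = 4.338×10^5 × 998.2/910 = 4.76×10^5 km³.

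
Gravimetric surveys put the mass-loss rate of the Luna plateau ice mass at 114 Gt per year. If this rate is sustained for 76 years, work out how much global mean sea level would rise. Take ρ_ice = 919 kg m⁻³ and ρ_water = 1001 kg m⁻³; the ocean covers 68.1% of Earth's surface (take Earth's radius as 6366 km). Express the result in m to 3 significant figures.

Total mass lost = 114 Gt/yr × 76 yr = 8664 Gt = 8.664×10^15 kg.
ρ_w = 1001 kg m⁻³, so water volume = 8.664×10^15 / 1001 = 8.655×10^12 m³.
Δh = 8.655×10^12 / 3.47×10^14 = 0.0250 m.

≈ 0.0250 m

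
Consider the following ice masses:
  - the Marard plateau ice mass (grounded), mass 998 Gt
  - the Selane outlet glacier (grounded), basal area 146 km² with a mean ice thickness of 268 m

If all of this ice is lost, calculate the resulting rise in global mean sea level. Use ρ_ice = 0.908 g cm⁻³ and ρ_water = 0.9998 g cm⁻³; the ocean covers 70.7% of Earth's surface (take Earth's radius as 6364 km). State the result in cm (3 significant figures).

≈ 0.287 cm

Marard: 998 Gt = 9.980×10^14 kg; dividing by ρ_w = 0.9998 g cm⁻³ = 999.8 kg m⁻³ gives 9.982×10^11 m³ of water.
Selane: ice volume = 146 km² × 268 m = 39.13 km³; 39.13 × (908/999.8) = 35.54 km³ of water.
Total added water ≈ 1.034×10^12 m³ over 3.60×10^14 m² → Δh = 2.87×10^-3 m = 0.287 cm.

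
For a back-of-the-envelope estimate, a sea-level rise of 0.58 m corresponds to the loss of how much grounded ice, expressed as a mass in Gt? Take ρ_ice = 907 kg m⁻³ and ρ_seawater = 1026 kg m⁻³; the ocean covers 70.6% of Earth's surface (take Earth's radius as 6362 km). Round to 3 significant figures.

Required water volume = Δh × A = 0.58 m × 3.59×10^14 m² = 2.083×10^14 m³.
ρ_w = 1026 kg m⁻³, so the mass of water = 2.083×10^14 m³ × 1026 kg m⁻³ = 2.137×10^17 kg = 2.14×10^5 Gt (and the same mass of ice, by conservation).

≈ 2.14×10^5 Gt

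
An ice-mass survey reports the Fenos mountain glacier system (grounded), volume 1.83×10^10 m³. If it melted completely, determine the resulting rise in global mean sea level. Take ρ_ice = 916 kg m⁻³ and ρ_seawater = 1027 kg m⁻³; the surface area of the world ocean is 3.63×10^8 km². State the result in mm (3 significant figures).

≈ 0.0450 mm

Fenos: 1.83×10^10 m³ × (916/1027) = 1.632×10^10 m³ of water.
Spread over 3.63×10^14 m² of ocean, Δh = 1.632×10^10 / 3.63×10^14 = 4.50×10^-5 m = 0.0450 mm.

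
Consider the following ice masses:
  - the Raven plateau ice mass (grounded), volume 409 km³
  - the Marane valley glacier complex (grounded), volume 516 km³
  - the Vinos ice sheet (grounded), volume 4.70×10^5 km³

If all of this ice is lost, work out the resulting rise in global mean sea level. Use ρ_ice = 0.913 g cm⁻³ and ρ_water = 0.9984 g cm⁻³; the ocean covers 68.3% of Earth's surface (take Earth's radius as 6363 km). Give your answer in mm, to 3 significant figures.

Raven: 409 km³ × (913/998.4) = 374.0 km³ of water.
Marane: 516 km³ × (913/998.4) = 471.9 km³ of water.
Vinos: 4.70×10^5 km³ × (913/998.4) = 4.298×10^5 km³ of water.
Total added water ≈ 4.306×10^14 m³ over 3.47×10^14 m² → Δh = 1.24 m = 1240 mm.

≈ 1240 mm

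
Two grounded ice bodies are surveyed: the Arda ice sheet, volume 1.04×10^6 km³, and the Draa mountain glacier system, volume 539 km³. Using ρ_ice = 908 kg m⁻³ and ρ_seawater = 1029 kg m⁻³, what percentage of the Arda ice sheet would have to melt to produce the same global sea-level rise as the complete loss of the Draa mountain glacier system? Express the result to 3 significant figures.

≈ 0.0518 %

Equal sea-level rise means equal mass of meltwater, i.e. equal mass of ice lost.
Ice mass of Draa: 4.894×10^14 kg; ice mass of Arda: 9.443×10^17 kg.
Fraction required = 4.894×10^14 / 9.443×10^17 = 5.18×10^-4 → 0.0518 %.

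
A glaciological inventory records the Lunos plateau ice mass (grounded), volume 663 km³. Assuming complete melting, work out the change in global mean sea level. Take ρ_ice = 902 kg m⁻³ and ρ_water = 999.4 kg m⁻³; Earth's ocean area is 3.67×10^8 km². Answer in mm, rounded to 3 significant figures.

≈ 1.63 mm

Lunos: 663 km³ × (902/999.4) = 598.4 km³ of water.
Spread over 3.67×10^14 m² of ocean, Δh = 5.984×10^11 / 3.67×10^14 = 1.63×10^-3 m = 1.63 mm.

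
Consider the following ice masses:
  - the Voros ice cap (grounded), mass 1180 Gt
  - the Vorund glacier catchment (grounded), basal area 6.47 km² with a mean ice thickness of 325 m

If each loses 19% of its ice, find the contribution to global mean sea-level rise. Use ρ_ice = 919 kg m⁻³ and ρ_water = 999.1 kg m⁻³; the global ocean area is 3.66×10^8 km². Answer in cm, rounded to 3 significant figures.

Voros: 0.19 × 1180 Gt = 2.242×10^14 kg; dividing by ρ_w = 999.1 kg m⁻³ gives 2.244×10^11 m³ of water.
Vorund: ice volume = 6.47 km² × 325 m = 2.103 km³; 0.19 × 2.103 × (919/999.1) = 0.3675 km³ of water.
Total added water ≈ 2.248×10^11 m³ over 3.66×10^14 m² → Δh = 6.14×10^-4 m = 0.0614 cm.

≈ 0.0614 cm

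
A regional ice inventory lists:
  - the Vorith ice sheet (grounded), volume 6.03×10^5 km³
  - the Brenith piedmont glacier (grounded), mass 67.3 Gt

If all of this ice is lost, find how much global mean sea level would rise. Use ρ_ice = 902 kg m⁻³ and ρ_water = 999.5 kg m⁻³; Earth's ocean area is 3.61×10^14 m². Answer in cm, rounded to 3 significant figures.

Vorith: 6.03×10^5 km³ × (902/999.5) = 5.442×10^5 km³ of water.
Brenith: 67.3 Gt = 6.730×10^13 kg; dividing by ρ_w = 999.5 kg m⁻³ gives 6.733×10^10 m³ of water.
Total added water ≈ 5.442×10^14 m³ over 3.61×10^14 m² → Δh = 1.51 m = 151 cm.

≈ 151 cm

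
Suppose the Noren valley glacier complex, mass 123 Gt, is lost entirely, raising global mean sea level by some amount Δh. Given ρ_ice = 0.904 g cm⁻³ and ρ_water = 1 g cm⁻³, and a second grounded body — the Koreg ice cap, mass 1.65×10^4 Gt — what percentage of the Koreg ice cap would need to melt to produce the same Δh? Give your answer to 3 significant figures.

≈ 0.745 %

Equal sea-level rise means equal mass of meltwater, i.e. equal mass of ice lost.
Ice mass of Noren: 1.230×10^14 kg; ice mass of Koreg: 1.650×10^16 kg.
Fraction required = 1.230×10^14 / 1.650×10^16 = 7.45×10^-3 → 0.745 %.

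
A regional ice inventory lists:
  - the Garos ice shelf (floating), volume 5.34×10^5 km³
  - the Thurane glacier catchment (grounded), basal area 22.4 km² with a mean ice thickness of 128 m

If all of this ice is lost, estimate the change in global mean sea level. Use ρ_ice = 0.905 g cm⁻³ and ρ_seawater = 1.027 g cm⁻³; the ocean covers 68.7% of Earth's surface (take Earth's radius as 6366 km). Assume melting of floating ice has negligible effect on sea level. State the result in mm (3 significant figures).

The Garos ice shelf is floating and already displaces its own weight of water, so its melt adds essentially nothing to sea level.
Thurane: ice volume = 22.4 km² × 128 m = 2.867 km³; 2.867 × (905/1027) = 2.527 km³ of water.
Total added water ≈ 2.527×10^9 m³ over 3.50×10^14 m² → Δh = 7.22×10^-6 m = 7.22×10^-3 mm.

≈ 7.22×10^-3 mm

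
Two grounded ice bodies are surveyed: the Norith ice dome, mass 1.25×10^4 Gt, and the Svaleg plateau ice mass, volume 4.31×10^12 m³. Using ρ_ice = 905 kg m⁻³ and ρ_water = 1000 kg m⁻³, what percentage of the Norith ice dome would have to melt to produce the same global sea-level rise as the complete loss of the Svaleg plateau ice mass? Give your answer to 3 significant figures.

≈ 31.2 %

Equal sea-level rise means equal mass of meltwater, i.e. equal mass of ice lost.
Ice mass of Svaleg: 3.901×10^15 kg; ice mass of Norith: 1.250×10^16 kg.
Fraction required = 3.901×10^15 / 1.250×10^16 = 0.312 → 31.2 %.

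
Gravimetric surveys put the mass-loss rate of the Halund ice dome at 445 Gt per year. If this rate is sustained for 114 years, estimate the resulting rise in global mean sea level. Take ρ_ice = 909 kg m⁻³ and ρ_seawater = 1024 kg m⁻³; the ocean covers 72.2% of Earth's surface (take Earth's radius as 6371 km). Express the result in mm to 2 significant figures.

≈ 130 mm

Total mass lost = 445 Gt/yr × 114 yr = 5.073×10^4 Gt = 5.073×10^16 kg.
ρ_w = 1024 kg m⁻³, so water volume = 5.073×10^16 / 1024 = 4.954×10^13 m³.
Δh = 4.954×10^13 / 3.68×10^14 = 0.135 m = 130 mm.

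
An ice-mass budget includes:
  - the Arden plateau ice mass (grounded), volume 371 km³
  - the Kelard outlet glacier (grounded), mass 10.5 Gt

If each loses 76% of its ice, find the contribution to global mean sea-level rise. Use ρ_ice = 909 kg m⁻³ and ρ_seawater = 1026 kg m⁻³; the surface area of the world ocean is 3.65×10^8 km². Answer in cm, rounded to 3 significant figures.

≈ 0.0706 cm

Arden: 0.76 × 371 km³ × (909/1026) = 249.8 km³ of water.
Kelard: 0.76 × 10.5 Gt = 7.980×10^12 kg; dividing by ρ_w = 1026 kg m⁻³ gives 7.778×10^9 m³ of water.
Total added water ≈ 2.576×10^11 m³ over 3.65×10^14 m² → Δh = 7.06×10^-4 m = 0.0706 cm.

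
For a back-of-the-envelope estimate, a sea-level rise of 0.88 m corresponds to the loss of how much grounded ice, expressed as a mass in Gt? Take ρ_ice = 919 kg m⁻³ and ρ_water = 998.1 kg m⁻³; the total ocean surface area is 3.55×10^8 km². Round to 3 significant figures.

≈ 3.12×10^5 Gt

Required water volume = Δh × A = 0.88 m × 3.55×10^14 m² = 3.124×10^14 m³.
ρ_w = 998.1 kg m⁻³, so the mass of water = 3.124×10^14 m³ × 998.1 kg m⁻³ = 3.118×10^17 kg = 3.12×10^5 Gt (and the same mass of ice, by conservation).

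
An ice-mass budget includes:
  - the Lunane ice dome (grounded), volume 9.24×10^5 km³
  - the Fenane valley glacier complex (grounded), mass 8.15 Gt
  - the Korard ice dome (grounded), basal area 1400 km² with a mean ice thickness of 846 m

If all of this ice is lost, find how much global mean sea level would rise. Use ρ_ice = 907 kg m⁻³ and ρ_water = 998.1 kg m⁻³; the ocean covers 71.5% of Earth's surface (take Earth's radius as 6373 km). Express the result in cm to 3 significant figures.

Lunane: 9.24×10^5 km³ × (907/998.1) = 8.397×10^5 km³ of water.
Fenane: 8.15 Gt = 8.150×10^12 kg; dividing by ρ_w = 998.1 kg m⁻³ gives 8.166×10^9 m³ of water.
Korard: ice volume = 1400 km² × 846 m = 1184 km³; 1184 × (907/998.1) = 1076 km³ of water.
Total added water ≈ 8.407×10^14 m³ over 3.65×10^14 m² → Δh = 2.30 m = 230 cm.

≈ 230 cm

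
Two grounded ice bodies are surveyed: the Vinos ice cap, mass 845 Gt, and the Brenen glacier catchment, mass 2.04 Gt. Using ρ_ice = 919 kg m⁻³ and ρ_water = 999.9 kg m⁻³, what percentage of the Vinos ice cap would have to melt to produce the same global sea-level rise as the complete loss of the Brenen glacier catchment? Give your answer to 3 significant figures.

≈ 0.241 %

Equal sea-level rise means equal mass of meltwater, i.e. equal mass of ice lost.
Ice mass of Brenen: 2.040×10^12 kg; ice mass of Vinos: 8.450×10^14 kg.
Fraction required = 2.040×10^12 / 8.450×10^14 = 2.41×10^-3 → 0.241 %.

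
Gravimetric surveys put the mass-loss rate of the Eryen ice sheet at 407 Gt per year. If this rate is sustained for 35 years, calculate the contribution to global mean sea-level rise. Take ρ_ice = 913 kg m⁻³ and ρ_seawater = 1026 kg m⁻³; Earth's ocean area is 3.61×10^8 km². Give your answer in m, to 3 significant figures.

≈ 0.0385 m

Total mass lost = 407 Gt/yr × 35 yr = 1.424×10^4 Gt = 1.424×10^16 kg.
ρ_w = 1026 kg m⁻³, so water volume = 1.424×10^16 / 1026 = 1.388×10^13 m³.
Δh = 1.388×10^13 / 3.61×10^14 = 0.0385 m.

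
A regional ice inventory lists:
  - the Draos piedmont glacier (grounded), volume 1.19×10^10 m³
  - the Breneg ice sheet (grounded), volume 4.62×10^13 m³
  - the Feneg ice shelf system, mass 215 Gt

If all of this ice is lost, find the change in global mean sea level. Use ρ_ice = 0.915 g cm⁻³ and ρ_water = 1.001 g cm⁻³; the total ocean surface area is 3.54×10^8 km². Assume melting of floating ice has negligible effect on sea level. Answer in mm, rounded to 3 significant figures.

Draos: 1.19×10^10 m³ × (915/1001) = 1.088×10^10 m³ of water.
Breneg: 4.62×10^13 m³ × (915/1001) = 4.223×10^13 m³ of water.
The Feneg ice shelf system is floating and already displaces its own weight of water, so its melt adds essentially nothing to sea level.
Total added water ≈ 4.224×10^13 m³ over 3.54×10^14 m² → Δh = 0.119 m = 119 mm.

≈ 119 mm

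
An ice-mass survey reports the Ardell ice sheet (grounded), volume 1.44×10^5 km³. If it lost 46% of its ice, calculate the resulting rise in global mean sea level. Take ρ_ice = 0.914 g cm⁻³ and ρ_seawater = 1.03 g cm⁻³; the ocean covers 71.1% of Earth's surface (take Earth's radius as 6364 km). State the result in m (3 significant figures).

Ardell: 0.46 × 1.44×10^5 km³ × (914/1030) = 5.878×10^4 km³ of water.
Spread over 3.62×10^14 m² of ocean, Δh = 5.878×10^13 / 3.62×10^14 = 0.162 m.

≈ 0.162 m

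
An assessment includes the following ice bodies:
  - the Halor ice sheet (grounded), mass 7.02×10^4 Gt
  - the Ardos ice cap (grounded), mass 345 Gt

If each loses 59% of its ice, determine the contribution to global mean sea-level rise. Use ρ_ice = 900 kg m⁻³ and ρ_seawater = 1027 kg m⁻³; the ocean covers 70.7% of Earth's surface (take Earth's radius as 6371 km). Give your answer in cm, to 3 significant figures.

≈ 11.2 cm

Halor: 0.59 × 7.02×10^4 Gt = 4.142×10^16 kg; dividing by ρ_w = 1027 kg m⁻³ gives 4.033×10^13 m³ of water.
Ardos: 0.59 × 345 Gt = 2.035×10^14 kg; dividing by ρ_w = 1027 kg m⁻³ gives 1.982×10^11 m³ of water.
Total added water ≈ 4.053×10^13 m³ over 3.61×10^14 m² → Δh = 0.112 m = 11.2 cm.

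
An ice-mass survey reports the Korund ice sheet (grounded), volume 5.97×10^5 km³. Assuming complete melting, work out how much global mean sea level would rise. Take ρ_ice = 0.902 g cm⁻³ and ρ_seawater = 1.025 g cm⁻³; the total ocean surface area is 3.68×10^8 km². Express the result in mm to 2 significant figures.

Korund: 5.97×10^5 km³ × (902/1025) = 5.254×10^5 km³ of water.
Spread over 3.68×10^14 m² of ocean, Δh = 5.254×10^14 / 3.68×10^14 = 1.43 m = 1400 mm.

≈ 1400 mm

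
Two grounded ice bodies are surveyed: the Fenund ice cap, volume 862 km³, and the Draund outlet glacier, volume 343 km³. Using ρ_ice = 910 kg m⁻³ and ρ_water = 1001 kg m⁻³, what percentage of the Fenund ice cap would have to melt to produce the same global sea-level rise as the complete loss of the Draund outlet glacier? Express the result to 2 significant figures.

Equal sea-level rise means equal mass of meltwater, i.e. equal mass of ice lost.
Ice mass of Draund: 3.121×10^14 kg; ice mass of Fenund: 7.844×10^14 kg.
Fraction required = 3.121×10^14 / 7.844×10^14 = 0.398 → 40 %.

≈ 40 %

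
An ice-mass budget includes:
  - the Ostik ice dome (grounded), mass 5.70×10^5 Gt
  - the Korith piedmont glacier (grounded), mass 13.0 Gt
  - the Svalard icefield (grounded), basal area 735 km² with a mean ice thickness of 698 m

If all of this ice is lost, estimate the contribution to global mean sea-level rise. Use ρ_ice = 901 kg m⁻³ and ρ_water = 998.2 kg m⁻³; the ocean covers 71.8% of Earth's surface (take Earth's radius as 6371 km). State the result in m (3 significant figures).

≈ 1.56 m

Ostik: 5.70×10^5 Gt = 5.700×10^17 kg; dividing by ρ_w = 998.2 kg m⁻³ gives 5.710×10^14 m³ of water.
Korith: 13.0 Gt = 1.300×10^13 kg; dividing by ρ_w = 998.2 kg m⁻³ gives 1.302×10^10 m³ of water.
Svalard: ice volume = 735 km² × 698 m = 513.0 km³; 513.0 × (901/998.2) = 463.1 km³ of water.
Total added water ≈ 5.715×10^14 m³ over 3.66×10^14 m² → Δh = 1.56 m.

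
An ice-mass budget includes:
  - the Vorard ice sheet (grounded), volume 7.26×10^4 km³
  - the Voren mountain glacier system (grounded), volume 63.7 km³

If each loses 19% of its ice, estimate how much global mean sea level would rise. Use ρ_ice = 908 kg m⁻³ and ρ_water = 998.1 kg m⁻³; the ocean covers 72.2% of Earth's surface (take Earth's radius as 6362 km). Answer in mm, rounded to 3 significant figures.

Vorard: 0.19 × 7.26×10^4 km³ × (908/998.1) = 1.255×10^4 km³ of water.
Voren: 0.19 × 63.7 km³ × (908/998.1) = 11.01 km³ of water.
Total added water ≈ 1.256×10^13 m³ over 3.67×10^14 m² → Δh = 0.0342 m = 34.2 mm.

≈ 34.2 mm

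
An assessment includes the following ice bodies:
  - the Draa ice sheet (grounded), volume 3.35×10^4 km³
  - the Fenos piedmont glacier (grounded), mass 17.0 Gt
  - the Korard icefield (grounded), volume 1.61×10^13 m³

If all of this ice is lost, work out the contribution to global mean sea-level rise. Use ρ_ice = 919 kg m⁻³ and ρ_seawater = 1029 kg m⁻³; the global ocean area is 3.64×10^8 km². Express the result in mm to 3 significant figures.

Draa: 3.35×10^4 km³ × (919/1029) = 2.992×10^4 km³ of water.
Fenos: 17.0 Gt = 1.700×10^13 kg; dividing by ρ_w = 1029 kg m⁻³ gives 1.652×10^10 m³ of water.
Korard: 1.61×10^13 m³ × (919/1029) = 1.438×10^13 m³ of water.
Total added water ≈ 4.431×10^13 m³ over 3.64×10^14 m² → Δh = 0.122 m = 122 mm.

≈ 122 mm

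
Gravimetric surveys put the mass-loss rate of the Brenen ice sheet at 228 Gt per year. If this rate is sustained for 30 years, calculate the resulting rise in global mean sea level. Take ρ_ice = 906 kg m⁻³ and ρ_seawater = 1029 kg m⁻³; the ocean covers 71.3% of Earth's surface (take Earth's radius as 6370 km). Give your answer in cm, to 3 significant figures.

≈ 1.83 cm

Total mass lost = 228 Gt/yr × 30 yr = 6840 Gt = 6.840×10^15 kg.
ρ_w = 1029 kg m⁻³, so water volume = 6.840×10^15 / 1029 = 6.647×10^12 m³.
Δh = 6.647×10^12 / 3.64×10^14 = 0.0183 m = 1.83 cm.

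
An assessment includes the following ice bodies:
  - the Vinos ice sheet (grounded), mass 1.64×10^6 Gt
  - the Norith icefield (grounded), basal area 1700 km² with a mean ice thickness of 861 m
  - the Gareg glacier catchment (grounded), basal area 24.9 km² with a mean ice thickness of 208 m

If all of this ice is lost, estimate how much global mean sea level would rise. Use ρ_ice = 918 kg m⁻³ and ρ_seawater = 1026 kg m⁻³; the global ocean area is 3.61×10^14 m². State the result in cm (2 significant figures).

≈ 440 cm

Vinos: 1.64×10^6 Gt = 1.640×10^18 kg; dividing by ρ_w = 1026 kg m⁻³ gives 1.598×10^15 m³ of water.
Norith: ice volume = 1700 km² × 861 m = 1464 km³; 1464 × (918/1026) = 1310 km³ of water.
Gareg: ice volume = 24.9 km² × 208 m = 5.179 km³; 5.179 × (918/1026) = 4.634 km³ of water.
Total added water ≈ 1.600×10^15 m³ over 3.61×10^14 m² → Δh = 4.43 m = 440 cm.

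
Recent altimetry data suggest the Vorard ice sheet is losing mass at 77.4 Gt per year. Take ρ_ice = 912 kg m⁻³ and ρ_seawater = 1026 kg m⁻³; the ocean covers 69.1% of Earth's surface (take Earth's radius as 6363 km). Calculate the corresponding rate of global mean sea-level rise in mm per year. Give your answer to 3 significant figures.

≈ 0.215 mm/yr

ρ_w = 1026 kg m⁻³. Annual water volume added = 77.4 Gt / ρ_w = 7.740×10^13 kg / 1026 kg m⁻³ = 7.544×10^10 m³.
Δh per year = 7.544×10^10 / 3.52×10^14 = 2.15×10^-4 m = 0.215 mm.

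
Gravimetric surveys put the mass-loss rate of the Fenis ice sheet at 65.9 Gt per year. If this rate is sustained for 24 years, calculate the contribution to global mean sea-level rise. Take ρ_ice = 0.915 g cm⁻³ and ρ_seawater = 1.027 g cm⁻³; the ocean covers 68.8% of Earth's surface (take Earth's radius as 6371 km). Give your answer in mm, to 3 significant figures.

Total mass lost = 65.9 Gt/yr × 24 yr = 1582 Gt = 1.582×10^15 kg.
ρ_w = 1.027 g cm⁻³ = 1027 kg m⁻³, so water volume = 1.582×10^15 / 1027 = 1.540×10^12 m³.
Δh = 1.540×10^12 / 3.51×10^14 = 4.39×10^-3 m = 4.39 mm.

≈ 4.39 mm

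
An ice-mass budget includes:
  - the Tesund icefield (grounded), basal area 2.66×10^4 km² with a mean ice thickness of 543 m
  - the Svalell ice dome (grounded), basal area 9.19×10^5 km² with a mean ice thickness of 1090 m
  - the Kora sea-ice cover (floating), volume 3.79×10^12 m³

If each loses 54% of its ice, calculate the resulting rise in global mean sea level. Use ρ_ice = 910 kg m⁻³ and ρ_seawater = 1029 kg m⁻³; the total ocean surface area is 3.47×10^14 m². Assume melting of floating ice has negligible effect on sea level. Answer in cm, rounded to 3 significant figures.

Tesund: ice volume = 2.66×10^4 km² × 543 m = 1.444×10^4 km³; 0.54 × 1.444×10^4 × (910/1029) = 6898 km³ of water.
Svalell: ice volume = 9.19×10^5 km² × 1090 m = 1.002×10^6 km³; 0.54 × 1.002×10^6 × (910/1029) = 4.784×10^5 km³ of water.
The Kora sea-ice cover is floating and already displaces its own weight of water, so its melt adds essentially nothing to sea level.
Total added water ≈ 4.853×10^14 m³ over 3.47×10^14 m² → Δh = 1.40 m = 140 cm.

≈ 140 cm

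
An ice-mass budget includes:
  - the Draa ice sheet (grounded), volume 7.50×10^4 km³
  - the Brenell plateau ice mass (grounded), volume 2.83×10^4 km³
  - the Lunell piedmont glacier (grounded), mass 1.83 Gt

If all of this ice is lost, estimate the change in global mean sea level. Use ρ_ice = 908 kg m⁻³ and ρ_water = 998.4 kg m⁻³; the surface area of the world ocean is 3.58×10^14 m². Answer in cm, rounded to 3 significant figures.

≈ 26.2 cm

Draa: 7.50×10^4 km³ × (908/998.4) = 6.821×10^4 km³ of water.
Brenell: 2.83×10^4 km³ × (908/998.4) = 2.574×10^4 km³ of water.
Lunell: 1.83 Gt = 1.830×10^12 kg; dividing by ρ_w = 998.4 kg m⁻³ gives 1.833×10^9 m³ of water.
Total added water ≈ 9.395×10^13 m³ over 3.58×10^14 m² → Δh = 0.262 m = 26.2 cm.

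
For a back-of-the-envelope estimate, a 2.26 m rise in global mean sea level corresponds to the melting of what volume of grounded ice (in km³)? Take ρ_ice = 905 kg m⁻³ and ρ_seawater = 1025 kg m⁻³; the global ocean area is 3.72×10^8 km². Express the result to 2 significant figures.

Required water volume = Δh × A = 2.26 m × 3.72×10^14 m² = 8.407×10^14 m³ = 8.407×10^5 km³.
Ice volume = water volume × ρ_w/ρ_ice = 8.407×10^5 × 1025/905 = 9.5×10^5 km³.

≈ 9.5×10^5 km³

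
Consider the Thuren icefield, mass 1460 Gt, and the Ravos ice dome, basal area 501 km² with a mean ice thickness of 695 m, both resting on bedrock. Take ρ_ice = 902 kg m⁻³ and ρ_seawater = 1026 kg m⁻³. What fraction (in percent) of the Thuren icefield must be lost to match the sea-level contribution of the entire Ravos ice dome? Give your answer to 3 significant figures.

Equal sea-level rise means equal mass of meltwater, i.e. equal mass of ice lost.
Ice mass of Ravos: 3.141×10^14 kg; ice mass of Thuren: 1.460×10^15 kg.
Fraction required = 3.141×10^14 / 1.460×10^15 = 0.215 → 21.5 %.

≈ 21.5 %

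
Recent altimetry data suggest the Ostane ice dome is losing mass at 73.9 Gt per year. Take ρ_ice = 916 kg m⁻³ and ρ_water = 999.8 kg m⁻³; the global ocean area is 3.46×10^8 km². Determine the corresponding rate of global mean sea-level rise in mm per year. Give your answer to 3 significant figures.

≈ 0.214 mm/yr

ρ_w = 999.8 kg m⁻³. Annual water volume added = 73.9 Gt / ρ_w = 7.390×10^13 kg / 999.8 kg m⁻³ = 7.391×10^10 m³.
Δh per year = 7.391×10^10 / 3.46×10^14 = 2.14×10^-4 m = 0.214 mm.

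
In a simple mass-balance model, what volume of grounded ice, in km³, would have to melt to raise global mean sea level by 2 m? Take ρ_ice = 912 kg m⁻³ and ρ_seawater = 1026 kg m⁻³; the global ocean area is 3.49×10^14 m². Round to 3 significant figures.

Required water volume = Δh × A = 2 m × 3.49×10^14 m² = 6.980×10^14 m³ = 6.980×10^5 km³.
Ice volume = water volume × ρ_w/ρ_ice = 6.980×10^5 × 1026/912 = 7.85×10^5 km³.

≈ 7.85×10^5 km³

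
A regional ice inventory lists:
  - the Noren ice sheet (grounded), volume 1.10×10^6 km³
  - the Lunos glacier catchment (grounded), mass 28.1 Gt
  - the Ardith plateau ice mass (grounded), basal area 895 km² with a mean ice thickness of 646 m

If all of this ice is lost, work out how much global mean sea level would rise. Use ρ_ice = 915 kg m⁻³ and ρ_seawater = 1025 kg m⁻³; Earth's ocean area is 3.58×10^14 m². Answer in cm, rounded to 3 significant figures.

Noren: 1.10×10^6 km³ × (915/1025) = 9.820×10^5 km³ of water.
Lunos: 28.1 Gt = 2.810×10^13 kg; dividing by ρ_w = 1025 kg m⁻³ gives 2.741×10^10 m³ of water.
Ardith: ice volume = 895 km² × 646 m = 578.2 km³; 578.2 × (915/1025) = 516.1 km³ of water.
Total added water ≈ 9.825×10^14 m³ over 3.58×10^14 m² → Δh = 2.74 m = 274 cm.

≈ 274 cm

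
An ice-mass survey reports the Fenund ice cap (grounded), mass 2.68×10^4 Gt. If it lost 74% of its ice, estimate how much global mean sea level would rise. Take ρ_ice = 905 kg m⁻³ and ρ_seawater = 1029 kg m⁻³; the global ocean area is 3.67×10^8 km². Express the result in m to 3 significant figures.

Fenund: 0.74 × 2.68×10^4 Gt = 1.983×10^16 kg; dividing by ρ_w = 1029 kg m⁻³ gives 1.927×10^13 m³ of water.
Spread over 3.67×10^14 m² of ocean, Δh = 1.927×10^13 / 3.67×10^14 = 0.0525 m.

≈ 0.0525 m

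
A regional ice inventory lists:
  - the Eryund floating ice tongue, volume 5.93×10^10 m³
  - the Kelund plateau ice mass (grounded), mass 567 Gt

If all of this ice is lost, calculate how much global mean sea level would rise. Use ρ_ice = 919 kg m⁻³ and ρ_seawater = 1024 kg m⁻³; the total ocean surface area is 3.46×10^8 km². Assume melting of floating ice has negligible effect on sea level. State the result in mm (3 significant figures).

≈ 1.60 mm

The Eryund floating ice tongue is floating and already displaces its own weight of water, so its melt adds essentially nothing to sea level.
Kelund: 567 Gt = 5.670×10^14 kg; dividing by ρ_w = 1024 kg m⁻³ gives 5.537×10^11 m³ of water.
Total added water ≈ 5.537×10^11 m³ over 3.46×10^14 m² → Δh = 1.60×10^-3 m = 1.60 mm.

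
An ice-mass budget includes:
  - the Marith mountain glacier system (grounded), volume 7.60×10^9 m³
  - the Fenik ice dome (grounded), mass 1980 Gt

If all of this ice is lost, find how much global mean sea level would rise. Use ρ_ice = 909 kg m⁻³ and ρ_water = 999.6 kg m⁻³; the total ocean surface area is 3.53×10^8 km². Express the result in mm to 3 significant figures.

Marith: 7.60×10^9 m³ × (909/999.6) = 6.911×10^9 m³ of water.
Fenik: 1980 Gt = 1.980×10^15 kg; dividing by ρ_w = 999.6 kg m⁻³ gives 1.981×10^12 m³ of water.
Total added water ≈ 1.988×10^12 m³ over 3.53×10^14 m² → Δh = 5.63×10^-3 m = 5.63 mm.

≈ 5.63 mm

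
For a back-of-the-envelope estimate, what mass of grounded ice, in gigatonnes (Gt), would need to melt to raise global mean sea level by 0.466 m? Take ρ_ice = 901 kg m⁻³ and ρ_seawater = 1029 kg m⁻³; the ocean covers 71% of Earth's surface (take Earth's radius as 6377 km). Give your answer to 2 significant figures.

≈ 1.7×10^5 Gt

Required water volume = Δh × A = 0.466 m × 3.63×10^14 m² = 1.691×10^14 m³.
ρ_w = 1029 kg m⁻³, so the mass of water = 1.691×10^14 m³ × 1029 kg m⁻³ = 1.740×10^17 kg = 1.7×10^5 Gt (and the same mass of ice, by conservation).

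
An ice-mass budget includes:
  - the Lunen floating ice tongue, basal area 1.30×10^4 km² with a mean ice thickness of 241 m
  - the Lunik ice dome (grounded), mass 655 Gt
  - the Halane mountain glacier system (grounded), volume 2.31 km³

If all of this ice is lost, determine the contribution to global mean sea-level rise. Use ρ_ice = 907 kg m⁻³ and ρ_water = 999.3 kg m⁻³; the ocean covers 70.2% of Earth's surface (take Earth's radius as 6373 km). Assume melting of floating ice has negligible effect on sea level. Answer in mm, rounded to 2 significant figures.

≈ 1.8 mm

The Lunen floating ice tongue is floating and already displaces its own weight of water, so its melt adds essentially nothing to sea level.
Lunik: 655 Gt = 6.550×10^14 kg; dividing by ρ_w = 999.3 kg m⁻³ gives 6.555×10^11 m³ of water.
Halane: 2.31 km³ × (907/999.3) = 2.097 km³ of water.
Total added water ≈ 6.576×10^11 m³ over 3.58×10^14 m² → Δh = 1.84×10^-3 m = 1.8 mm.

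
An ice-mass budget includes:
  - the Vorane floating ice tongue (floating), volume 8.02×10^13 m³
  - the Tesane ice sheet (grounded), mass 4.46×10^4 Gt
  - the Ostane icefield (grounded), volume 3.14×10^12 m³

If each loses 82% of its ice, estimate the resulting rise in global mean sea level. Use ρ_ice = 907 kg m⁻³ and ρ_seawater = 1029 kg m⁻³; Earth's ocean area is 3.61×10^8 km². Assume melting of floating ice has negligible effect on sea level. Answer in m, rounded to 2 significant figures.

The Vorane floating ice tongue is floating and already displaces its own weight of water, so its melt adds essentially nothing to sea level.
Tesane: 0.82 × 4.46×10^4 Gt = 3.657×10^16 kg; dividing by ρ_w = 1029 kg m⁻³ gives 3.554×10^13 m³ of water.
Ostane: 0.82 × 3.14×10^12 m³ × (907/1029) = 2.270×10^12 m³ of water.
Total added water ≈ 3.781×10^13 m³ over 3.61×10^14 m² → Δh = 0.105 m.

≈ 0.10 m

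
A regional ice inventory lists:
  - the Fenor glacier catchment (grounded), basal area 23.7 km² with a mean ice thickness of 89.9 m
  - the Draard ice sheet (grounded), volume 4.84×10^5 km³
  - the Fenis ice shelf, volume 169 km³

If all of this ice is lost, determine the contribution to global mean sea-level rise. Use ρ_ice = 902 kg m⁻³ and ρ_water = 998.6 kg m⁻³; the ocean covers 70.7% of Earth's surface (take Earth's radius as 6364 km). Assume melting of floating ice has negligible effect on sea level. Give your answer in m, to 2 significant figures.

≈ 1.2 m

Fenor: ice volume = 23.7 km² × 89.9 m = 2.131 km³; 2.131 × (902/998.6) = 1.925 km³ of water.
Draard: 4.84×10^5 km³ × (902/998.6) = 4.372×10^5 km³ of water.
The Fenis ice shelf is floating and already displaces its own weight of water, so its melt adds essentially nothing to sea level.
Total added water ≈ 4.372×10^14 m³ over 3.60×10^14 m² → Δh = 1.21 m.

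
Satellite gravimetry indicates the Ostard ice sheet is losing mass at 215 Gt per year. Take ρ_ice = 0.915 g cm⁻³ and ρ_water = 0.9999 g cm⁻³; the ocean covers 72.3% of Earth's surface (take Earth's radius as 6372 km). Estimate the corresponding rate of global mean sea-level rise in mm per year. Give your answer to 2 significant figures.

ρ_w = 0.9999 g cm⁻³ = 999.9 kg m⁻³. Annual water volume added = 215 Gt / ρ_w = 2.150×10^14 kg / 999.9 kg m⁻³ = 2.150×10^11 m³.
Δh per year = 2.150×10^11 / 3.69×10^14 = 5.83×10^-4 m = 0.58 mm.

≈ 0.58 mm/yr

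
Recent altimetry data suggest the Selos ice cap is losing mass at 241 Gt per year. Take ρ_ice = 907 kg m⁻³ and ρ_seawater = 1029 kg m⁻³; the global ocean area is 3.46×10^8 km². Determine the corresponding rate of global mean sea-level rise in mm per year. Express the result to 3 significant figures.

ρ_w = 1029 kg m⁻³. Annual water volume added = 241 Gt / ρ_w = 2.410×10^14 kg / 1029 kg m⁻³ = 2.342×10^11 m³.
Δh per year = 2.342×10^11 / 3.46×10^14 = 6.77×10^-4 m = 0.677 mm.

≈ 0.677 mm/yr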